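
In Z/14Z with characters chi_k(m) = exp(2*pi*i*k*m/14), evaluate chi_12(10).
chi_12(10) = zeta_14^120 = exp(-6*I*pi/7)

Explanation: chi_12(10) = zeta_14^(12*10) = zeta_14^120. Since zeta_14^14 = 1, this equals zeta_14^8 = exp(2*pi*i*8/14) = exp(-6*I*pi/7).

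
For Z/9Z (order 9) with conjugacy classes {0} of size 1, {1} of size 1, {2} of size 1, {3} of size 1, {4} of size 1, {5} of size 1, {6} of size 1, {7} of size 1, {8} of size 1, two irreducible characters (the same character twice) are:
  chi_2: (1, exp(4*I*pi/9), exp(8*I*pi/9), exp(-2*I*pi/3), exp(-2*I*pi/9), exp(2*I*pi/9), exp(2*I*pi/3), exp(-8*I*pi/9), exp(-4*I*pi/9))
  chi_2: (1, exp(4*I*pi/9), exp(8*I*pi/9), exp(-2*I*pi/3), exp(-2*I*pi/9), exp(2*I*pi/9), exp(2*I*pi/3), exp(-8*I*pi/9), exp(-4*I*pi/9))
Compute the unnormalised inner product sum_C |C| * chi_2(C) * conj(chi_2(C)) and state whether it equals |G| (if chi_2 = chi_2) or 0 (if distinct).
Sum = 9 = |G| = 9; so <chi_2, chi_2> = 1 (norm-1 confirms irreducibility).

Proof sketch: Compute term by term over conjugacy classes (|C| * chi_2(C) * conj(chi_2(C))):
  1*(1)*conj(1) + 1*(exp(4*I*pi/9))*conj(exp(4*I*pi/9)) + 1*(exp(8*I*pi/9))*conj(exp(8*I*pi/9)) + 1*(exp(-2*I*pi/3))*conj(exp(-2*I*pi/3)) + 1*(exp(-2*I*pi/9))*conj(exp(-2*I*pi/9)) + 1*(exp(2*I*pi/9))*conj(exp(2*I*pi/9)) + 1*(exp(2*I*pi/3))*conj(exp(2*I*pi/3)) + 1*(exp(-8*I*pi/9))*conj(exp(-8*I*pi/9)) + 1*(exp(-4*I*pi/9))*conj(exp(-4*I*pi/9))
  = (1) + (1) + (1) + (1) + (1) + (1) + (1) + (1) + (1)
  = 9.
(Exp terms are combined using exp(i*s)*conj(exp(i*t)) = exp(i*(s-t)), and sums of them are collapsed using the identity that for every m > 1 the m distinct m-th roots of unity sum to 0, e.g. 1 + exp(2*I*pi/3) + exp(-2*I*pi/3) = 0.)
Dividing by |G| = 9 gives 9/9 = 1, matching the row-orthogonality relation <chi_2, chi_2> = [chi_2 = chi_2].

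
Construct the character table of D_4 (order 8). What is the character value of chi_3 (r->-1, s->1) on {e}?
Conjugacy classes: {e} of size 1, {r^2} of size 1, {r^1, r^3} of size 2, {s, sr^2, ...} of size 2, {sr, sr^3, ...} of size 2.
Character table:
  irrep \ class              {e} (size 1)  {r^2} (size 1)  {r^1, r^3} (size 2)  {s, sr^2, ...} (size 2)  {sr, sr^3, ...} (size 2)
  chi_1 (triv)               1             1               1                    1                        1                       
  chi_2 (sign: r->1, s->-1)  1             1               1                    -1                       -1                      
  chi_3 (r->-1, s->1)        1             1               -1                   1                        -1                      
  chi_4 (r->-1, s->-1)       1             1               -1                   -1                       1                       
  chi_5 (2d, j=1)            2             -2              0                    0                        0                       

Spot check: chi_3 (r->-1, s->1) on {e} = 1.

Working: D_4 has order 2*4 = 8 with 5 conjugacy classes, hence 5 irreducibles. Sum of squared dims 1 + 1 + 1 + 1 + 4 = 8 = |G|. Linear characters come from the abelianisation; the 2-dimensional irreps have character r^k -> 2*cos(2*pi*j*k/4), reflections -> 0.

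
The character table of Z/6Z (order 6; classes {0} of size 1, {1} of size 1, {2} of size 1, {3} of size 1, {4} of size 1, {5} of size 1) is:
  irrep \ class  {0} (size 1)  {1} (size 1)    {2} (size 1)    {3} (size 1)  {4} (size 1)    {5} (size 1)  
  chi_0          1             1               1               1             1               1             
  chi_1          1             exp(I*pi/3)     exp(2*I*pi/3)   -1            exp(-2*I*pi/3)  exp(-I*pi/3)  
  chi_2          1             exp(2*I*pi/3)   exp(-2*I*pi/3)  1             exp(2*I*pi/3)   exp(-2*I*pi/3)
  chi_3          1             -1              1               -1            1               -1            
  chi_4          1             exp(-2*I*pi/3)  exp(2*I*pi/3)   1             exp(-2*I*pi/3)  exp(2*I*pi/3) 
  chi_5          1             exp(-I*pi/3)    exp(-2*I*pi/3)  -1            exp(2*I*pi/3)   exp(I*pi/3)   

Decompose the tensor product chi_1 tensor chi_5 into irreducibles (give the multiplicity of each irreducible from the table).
chi_1 tensor chi_5 = chi_0 (all other irreducibles have multiplicity 0).

Why: The character of a tensor product is the pointwise product (chi_1 * chi_5)(C) = chi_1(C) * chi_5(C):
  {0}: (1)*(1), {1}: (exp(I*pi/3))*(exp(-I*pi/3)), {2}: (exp(2*I*pi/3))*(exp(-2*I*pi/3)), {3}: (-1)*(-1), {4}: (exp(-2*I*pi/3))*(exp(2*I*pi/3)), {5}: (exp(-I*pi/3))*(exp(I*pi/3))
so (chi_1 * chi_5) takes values
  {0} -> 1, {1} -> 1, {2} -> 1, {3} -> 1, {4} -> 1, {5} -> 1.
Now take the inner product of this character with each irreducible chi from the table, <chi_1*chi_5, chi> = (1/6) sum_C |C| (chi_1*chi_5)(C) conj(chi(C)):
  <chi_1*chi_5, chi_0> = (1/6)[1*(1)*conj(1) + 1*(1)*conj(1) + 1*(1)*conj(1) + 1*(1)*conj(1) + 1*(1)*conj(1) + 1*(1)*conj(1)]
      = (1/6)[(1) + (1) + (1) + (1) + (1) + (1)] = 6/6 = 1
  <chi_1*chi_5, chi_1> = (1/6)[1*(1)*conj(1) + 1*(1)*conj(exp(I*pi/3)) + 1*(1)*conj(exp(2*I*pi/3)) + 1*(1)*conj(-1) + 1*(1)*conj(exp(-2*I*pi/3)) + 1*(1)*conj(exp(-I*pi/3))]
      = (1/6)[(1) + (exp(-I*pi/3)) + (exp(-2*I*pi/3)) + (-1) + (exp(2*I*pi/3)) + (exp(I*pi/3))] = 0/6 = 0
  <chi_1*chi_5, chi_2> = (1/6)[1*(1)*conj(1) + 1*(1)*conj(exp(2*I*pi/3)) + 1*(1)*conj(exp(-2*I*pi/3)) + 1*(1)*conj(1) + 1*(1)*conj(exp(2*I*pi/3)) + 1*(1)*conj(exp(-2*I*pi/3))]
      = (1/6)[(1) + (exp(-2*I*pi/3)) + (exp(2*I*pi/3)) + (1) + (exp(-2*I*pi/3)) + (exp(2*I*pi/3))] = 0/6 = 0
  <chi_1*chi_5, chi_3> = (1/6)[1*(1)*conj(1) + 1*(1)*conj(-1) + 1*(1)*conj(1) + 1*(1)*conj(-1) + 1*(1)*conj(1) + 1*(1)*conj(-1)]
      = (1/6)[(1) + (-1) + (1) + (-1) + (1) + (-1)] = 0/6 = 0
  <chi_1*chi_5, chi_4> = (1/6)[1*(1)*conj(1) + 1*(1)*conj(exp(-2*I*pi/3)) + 1*(1)*conj(exp(2*I*pi/3)) + 1*(1)*conj(1) + 1*(1)*conj(exp(-2*I*pi/3)) + 1*(1)*conj(exp(2*I*pi/3))]
      = (1/6)[(1) + (exp(2*I*pi/3)) + (exp(-2*I*pi/3)) + (1) + (exp(2*I*pi/3)) + (exp(-2*I*pi/3))] = 0/6 = 0
  <chi_1*chi_5, chi_5> = (1/6)[1*(1)*conj(1) + 1*(1)*conj(exp(-I*pi/3)) + 1*(1)*conj(exp(-2*I*pi/3)) + 1*(1)*conj(-1) + 1*(1)*conj(exp(2*I*pi/3)) + 1*(1)*conj(exp(I*pi/3))]
      = (1/6)[(1) + (exp(I*pi/3)) + (exp(2*I*pi/3)) + (-1) + (exp(-2*I*pi/3)) + (exp(-I*pi/3))] = 0/6 = 0
(Exp terms are combined using exp(i*s)*conj(exp(i*t)) = exp(i*(s-t)), and sums of them are collapsed using the identity that for every m > 1 the m distinct m-th roots of unity sum to 0, e.g. 1 + exp(2*I*pi/3) + exp(-2*I*pi/3) = 0.)
Hence the multiplicities are chi_0: 1. Dimension check: dim(chi_1)*dim(chi_5) = 1*1 = 1 and sum (mult * dim) = 1*1 = 1.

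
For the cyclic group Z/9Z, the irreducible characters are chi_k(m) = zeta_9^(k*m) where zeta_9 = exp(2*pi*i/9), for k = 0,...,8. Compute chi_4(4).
chi_4(4) = zeta_9^16 = exp(-4*I*pi/9)

Reasoning: chi_4(4) = zeta_9^(4*4) = zeta_9^16. Since zeta_9^9 = 1, this equals zeta_9^7 = exp(2*pi*i*7/9) = exp(-4*I*pi/9).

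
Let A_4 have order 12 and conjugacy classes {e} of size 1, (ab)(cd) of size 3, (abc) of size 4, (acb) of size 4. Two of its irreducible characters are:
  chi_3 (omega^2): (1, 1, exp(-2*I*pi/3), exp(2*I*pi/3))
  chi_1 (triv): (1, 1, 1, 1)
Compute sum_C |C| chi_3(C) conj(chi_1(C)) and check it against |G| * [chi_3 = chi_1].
Sum = 0; so <chi_3, chi_1> = 0 (distinct irreducibles are orthogonal).

Why: Compute term by term over conjugacy classes (|C| * chi_3(C) * conj(chi_1(C))):
  1*(1)*conj(1) + 3*(1)*conj(1) + 4*(exp(-2*I*pi/3))*conj(1) + 4*(exp(2*I*pi/3))*conj(1)
  = (1) + (3) + (4*exp(-2*I*pi/3)) + (4*exp(2*I*pi/3))
  = 0.
(Exp terms are combined using exp(i*s)*conj(exp(i*t)) = exp(i*(s-t)), and sums of them are collapsed using the identity that for every m > 1 the m distinct m-th roots of unity sum to 0, e.g. 1 + exp(2*I*pi/3) + exp(-2*I*pi/3) = 0.)
Dividing by |G| = 12 gives 0/12 = 0, matching the row-orthogonality relation <chi_3, chi_1> = [chi_3 = chi_1].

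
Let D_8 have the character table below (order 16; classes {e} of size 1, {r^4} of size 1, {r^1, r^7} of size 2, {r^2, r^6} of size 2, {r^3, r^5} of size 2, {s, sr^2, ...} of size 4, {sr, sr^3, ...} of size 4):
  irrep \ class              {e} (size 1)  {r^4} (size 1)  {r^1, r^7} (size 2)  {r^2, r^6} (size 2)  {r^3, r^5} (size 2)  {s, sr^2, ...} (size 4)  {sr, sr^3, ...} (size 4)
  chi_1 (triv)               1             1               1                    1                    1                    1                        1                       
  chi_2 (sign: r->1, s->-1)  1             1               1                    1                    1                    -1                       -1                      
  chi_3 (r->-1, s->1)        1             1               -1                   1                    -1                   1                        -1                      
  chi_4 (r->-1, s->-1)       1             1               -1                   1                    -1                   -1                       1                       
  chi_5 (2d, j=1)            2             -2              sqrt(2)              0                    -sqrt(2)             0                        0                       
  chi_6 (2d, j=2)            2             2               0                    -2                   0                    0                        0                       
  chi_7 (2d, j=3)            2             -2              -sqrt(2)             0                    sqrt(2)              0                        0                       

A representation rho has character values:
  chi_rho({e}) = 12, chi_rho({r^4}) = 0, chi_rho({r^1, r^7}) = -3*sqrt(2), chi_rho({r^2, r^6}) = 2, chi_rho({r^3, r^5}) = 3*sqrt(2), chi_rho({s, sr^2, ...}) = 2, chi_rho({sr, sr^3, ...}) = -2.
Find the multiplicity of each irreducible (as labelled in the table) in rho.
Multiplicities: chi_1: 1, chi_2: 1, chi_3: 2, chi_4: 0, chi_5: 0, chi_6: 1, chi_7: 3.

Why: Use <chi_rho, chi> = (1/|G|) sum_C |C| * chi_rho(C) * conj(chi(C)) with |G| = 16 for each irreducible chi in the table:
  <chi_rho, chi_1> = (1/16)[1*(12)*conj(1) + 1*(0)*conj(1) + 2*(-3*sqrt(2))*conj(1) + 2*(2)*conj(1) + 2*(3*sqrt(2))*conj(1) + 4*(2)*conj(1) + 4*(-2)*conj(1)]
      = (1/16)[(12) + (0) + (-6*sqrt(2)) + (4) + (6*sqrt(2)) + (8) + (-8)] = 16/16 = 1
  <chi_rho, chi_2> = (1/16)[1*(12)*conj(1) + 1*(0)*conj(1) + 2*(-3*sqrt(2))*conj(1) + 2*(2)*conj(1) + 2*(3*sqrt(2))*conj(1) + 4*(2)*conj(-1) + 4*(-2)*conj(-1)]
      = (1/16)[(12) + (0) + (-6*sqrt(2)) + (4) + (6*sqrt(2)) + (-8) + (8)] = 16/16 = 1
  <chi_rho, chi_3> = (1/16)[1*(12)*conj(1) + 1*(0)*conj(1) + 2*(-3*sqrt(2))*conj(-1) + 2*(2)*conj(1) + 2*(3*sqrt(2))*conj(-1) + 4*(2)*conj(1) + 4*(-2)*conj(-1)]
      = (1/16)[(12) + (0) + (6*sqrt(2)) + (4) + (-6*sqrt(2)) + (8) + (8)] = 32/16 = 2
  <chi_rho, chi_4> = (1/16)[1*(12)*conj(1) + 1*(0)*conj(1) + 2*(-3*sqrt(2))*conj(-1) + 2*(2)*conj(1) + 2*(3*sqrt(2))*conj(-1) + 4*(2)*conj(-1) + 4*(-2)*conj(1)]
      = (1/16)[(12) + (0) + (6*sqrt(2)) + (4) + (-6*sqrt(2)) + (-8) + (-8)] = 0/16 = 0
  <chi_rho, chi_5> = (1/16)[1*(12)*conj(2) + 1*(0)*conj(-2) + 2*(-3*sqrt(2))*conj(sqrt(2)) + 2*(2)*conj(0) + 2*(3*sqrt(2))*conj(-sqrt(2)) + 4*(2)*conj(0) + 4*(-2)*conj(0)]
      = (1/16)[(24) + (0) + (-12) + (0) + (-12) + (0) + (0)] = 0/16 = 0
  <chi_rho, chi_6> = (1/16)[1*(12)*conj(2) + 1*(0)*conj(2) + 2*(-3*sqrt(2))*conj(0) + 2*(2)*conj(-2) + 2*(3*sqrt(2))*conj(0) + 4*(2)*conj(0) + 4*(-2)*conj(0)]
      = (1/16)[(24) + (0) + (0) + (-8) + (0) + (0) + (0)] = 16/16 = 1
  <chi_rho, chi_7> = (1/16)[1*(12)*conj(2) + 1*(0)*conj(-2) + 2*(-3*sqrt(2))*conj(-sqrt(2)) + 2*(2)*conj(0) + 2*(3*sqrt(2))*conj(sqrt(2)) + 4*(2)*conj(0) + 4*(-2)*conj(0)]
      = (1/16)[(24) + (0) + (12) + (0) + (12) + (0) + (0)] = 48/16 = 3
Dimension check: dim(rho) = sum (mult * dim) = 1*1 + 1*1 + 2*1 + 0*1 + 0*2 + 1*2 + 3*2 = 12 = chi_rho(e) = 12.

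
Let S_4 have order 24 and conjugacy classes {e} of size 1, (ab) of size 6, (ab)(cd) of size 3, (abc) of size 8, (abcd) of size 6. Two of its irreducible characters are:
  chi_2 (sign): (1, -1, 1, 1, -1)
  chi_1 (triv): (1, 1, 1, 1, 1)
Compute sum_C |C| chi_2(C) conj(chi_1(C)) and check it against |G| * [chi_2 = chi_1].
Sum = 0; so <chi_2, chi_1> = 0 (distinct irreducibles are orthogonal).

Working: Compute term by term over conjugacy classes (|C| * chi_2(C) * conj(chi_1(C))):
  1*(1)*conj(1) + 6*(-1)*conj(1) + 3*(1)*conj(1) + 8*(1)*conj(1) + 6*(-1)*conj(1)
  = (1) + (-6) + (3) + (8) + (-6)
  = 0.
Dividing by |G| = 24 gives 0/24 = 0, matching the row-orthogonality relation <chi_2, chi_1> = [chi_2 = chi_1].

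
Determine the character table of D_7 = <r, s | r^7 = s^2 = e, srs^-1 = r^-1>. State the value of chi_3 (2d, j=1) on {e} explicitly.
Conjugacy classes: {e} of size 1, {r^1, r^6} of size 2, {r^2, r^5} of size 2, {r^3, r^4} of size 2, {s, sr, ..., sr^6} of size 7.
Character table:
  irrep \ class              {e} (size 1)  {r^1, r^6} (size 2)  {r^2, r^5} (size 2)  {r^3, r^4} (size 2)  {s, sr, ..., sr^6} (size 7)
  chi_1 (triv)               1             1                    1                    1                    1                          
  chi_2 (sign: r->1, s->-1)  1             1                    1                    1                    -1                         
  chi_3 (2d, j=1)            2             2*cos(2*pi/7)        -2*cos(3*pi/7)       -2*cos(pi/7)         0                          
  chi_4 (2d, j=2)            2             -2*cos(3*pi/7)       -2*cos(pi/7)         2*cos(2*pi/7)        0                          
  chi_5 (2d, j=3)            2             -2*cos(pi/7)         2*cos(2*pi/7)        -2*cos(3*pi/7)       0                          

Spot check: chi_3 (2d, j=1) on {e} = 2.

Reasoning: D_7 has order 2*7 = 14 with 5 conjugacy classes, hence 5 irreducibles. Sum of squared dims 1 + 1 + 4 + 4 + 4 = 14 = |G|. Linear characters come from the abelianisation; the 2-dimensional irreps have character r^k -> 2*cos(2*pi*j*k/7), reflections -> 0.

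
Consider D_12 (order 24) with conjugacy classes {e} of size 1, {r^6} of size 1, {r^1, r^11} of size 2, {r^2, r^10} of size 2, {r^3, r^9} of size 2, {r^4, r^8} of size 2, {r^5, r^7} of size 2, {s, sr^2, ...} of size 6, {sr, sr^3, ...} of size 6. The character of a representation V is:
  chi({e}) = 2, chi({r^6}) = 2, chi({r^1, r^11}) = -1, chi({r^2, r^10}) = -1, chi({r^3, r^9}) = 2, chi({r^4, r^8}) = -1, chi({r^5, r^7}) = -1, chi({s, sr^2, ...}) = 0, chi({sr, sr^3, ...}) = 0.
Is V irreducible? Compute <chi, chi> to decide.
Irreducible: <chi, chi> = 1.

Argument: <chi, chi> = (1/|G|) sum_C |C| * |chi(C)|^2 = (1/24)[1*|2|^2 + 1*|2|^2 + 2*|-1|^2 + 2*|-1|^2 + 2*|2|^2 + 2*|-1|^2 + 2*|-1|^2 + 6*|0|^2 + 6*|0|^2]
  = (1/24)[(4) + (4) + (2) + (2) + (8) + (2) + (2) + (0) + (0)] = 24/24 = 1.
A character is irreducible iff <chi, chi> = 1, so this representation is irreducible.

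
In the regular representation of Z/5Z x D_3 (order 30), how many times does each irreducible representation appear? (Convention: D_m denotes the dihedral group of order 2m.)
Each irreducible V_i of dimension d_i appears with multiplicity d_i, i.e. rho_reg = (direct sum over all irreducibles V_i) d_i V_i. The irreducible dimensions for Z/5Z x D_3 are 1, 1, 1, 1, 1, 1, 1, 1, 1, 1, 2, 2, 2, 2, 2: 10 irreducibles of dimension 1, each with multiplicity 1; 5 irreducibles of dimension 2, each with multiplicity 2. Total dimension 10*1*1 + 5*2*2 = 30 = |G|.

Solution. General theorem: in the regular representation of a finite group G, each irreducible appears with multiplicity equal to its dimension. Check: dim(rho_reg) = sum d_i^2 = 1 + 1 + 1 + 1 + 1 + 1 + 1 + 1 + 1 + 1 + 4 + 4 + 4 + 4 + 4 = 30 = |G|.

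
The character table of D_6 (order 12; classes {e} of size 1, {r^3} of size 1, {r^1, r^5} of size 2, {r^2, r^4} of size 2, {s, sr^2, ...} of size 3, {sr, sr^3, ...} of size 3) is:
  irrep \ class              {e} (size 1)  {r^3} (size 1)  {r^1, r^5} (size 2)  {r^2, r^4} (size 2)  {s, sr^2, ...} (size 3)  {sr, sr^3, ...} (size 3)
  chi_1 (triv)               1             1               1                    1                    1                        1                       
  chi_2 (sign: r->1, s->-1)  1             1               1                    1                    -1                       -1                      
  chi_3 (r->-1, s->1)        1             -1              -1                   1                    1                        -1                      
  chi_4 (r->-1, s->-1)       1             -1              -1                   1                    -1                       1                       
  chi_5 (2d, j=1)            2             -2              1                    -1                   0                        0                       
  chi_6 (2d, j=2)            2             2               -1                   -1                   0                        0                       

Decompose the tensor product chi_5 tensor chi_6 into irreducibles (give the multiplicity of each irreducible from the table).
chi_5 tensor chi_6 = chi_3 + chi_4 + chi_5 (all other irreducibles have multiplicity 0).

Why: The character of a tensor product is the pointwise product (chi_5 * chi_6)(C) = chi_5(C) * chi_6(C):
  {e}: (2)*(2), {r^3}: (-2)*(2), {r^1, r^5}: (1)*(-1), {r^2, r^4}: (-1)*(-1), {s, sr^2, ...}: (0)*(0), {sr, sr^3, ...}: (0)*(0)
so (chi_5 * chi_6) takes values
  {e} -> 4, {r^3} -> -4, {r^1, r^5} -> -1, {r^2, r^4} -> 1, {s, sr^2, ...} -> 0, {sr, sr^3, ...} -> 0.
Now take the inner product of this character with each irreducible chi from the table, <chi_5*chi_6, chi> = (1/12) sum_C |C| (chi_5*chi_6)(C) conj(chi(C)):
  <chi_5*chi_6, chi_1> = (1/12)[1*(4)*conj(1) + 1*(-4)*conj(1) + 2*(-1)*conj(1) + 2*(1)*conj(1) + 3*(0)*conj(1) + 3*(0)*conj(1)]
      = (1/12)[(4) + (-4) + (-2) + (2) + (0) + (0)] = 0/12 = 0
  <chi_5*chi_6, chi_2> = (1/12)[1*(4)*conj(1) + 1*(-4)*conj(1) + 2*(-1)*conj(1) + 2*(1)*conj(1) + 3*(0)*conj(-1) + 3*(0)*conj(-1)]
      = (1/12)[(4) + (-4) + (-2) + (2) + (0) + (0)] = 0/12 = 0
  <chi_5*chi_6, chi_3> = (1/12)[1*(4)*conj(1) + 1*(-4)*conj(-1) + 2*(-1)*conj(-1) + 2*(1)*conj(1) + 3*(0)*conj(1) + 3*(0)*conj(-1)]
      = (1/12)[(4) + (4) + (2) + (2) + (0) + (0)] = 12/12 = 1
  <chi_5*chi_6, chi_4> = (1/12)[1*(4)*conj(1) + 1*(-4)*conj(-1) + 2*(-1)*conj(-1) + 2*(1)*conj(1) + 3*(0)*conj(-1) + 3*(0)*conj(1)]
      = (1/12)[(4) + (4) + (2) + (2) + (0) + (0)] = 12/12 = 1
  <chi_5*chi_6, chi_5> = (1/12)[1*(4)*conj(2) + 1*(-4)*conj(-2) + 2*(-1)*conj(1) + 2*(1)*conj(-1) + 3*(0)*conj(0) + 3*(0)*conj(0)]
      = (1/12)[(8) + (8) + (-2) + (-2) + (0) + (0)] = 12/12 = 1
  <chi_5*chi_6, chi_6> = (1/12)[1*(4)*conj(2) + 1*(-4)*conj(2) + 2*(-1)*conj(-1) + 2*(1)*conj(-1) + 3*(0)*conj(0) + 3*(0)*conj(0)]
      = (1/12)[(8) + (-8) + (2) + (-2) + (0) + (0)] = 0/12 = 0
Hence the multiplicities are chi_3: 1, chi_4: 1, chi_5: 1. Dimension check: dim(chi_5)*dim(chi_6) = 2*2 = 4 and sum (mult * dim) = 1*1 + 1*1 + 1*2 = 4.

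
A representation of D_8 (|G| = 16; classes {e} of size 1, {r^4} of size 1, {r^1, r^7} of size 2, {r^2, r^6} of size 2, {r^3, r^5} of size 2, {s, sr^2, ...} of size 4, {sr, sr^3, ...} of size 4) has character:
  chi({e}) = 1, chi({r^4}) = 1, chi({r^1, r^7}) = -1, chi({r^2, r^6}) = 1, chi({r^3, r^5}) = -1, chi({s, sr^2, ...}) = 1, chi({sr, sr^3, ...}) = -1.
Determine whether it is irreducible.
Irreducible: <chi, chi> = 1.

Proof sketch: <chi, chi> = (1/|G|) sum_C |C| * |chi(C)|^2 = (1/16)[1*|1|^2 + 1*|1|^2 + 2*|-1|^2 + 2*|1|^2 + 2*|-1|^2 + 4*|1|^2 + 4*|-1|^2]
  = (1/16)[(1) + (1) + (2) + (2) + (2) + (4) + (4)] = 16/16 = 1.
A character is irreducible iff <chi, chi> = 1, so this representation is irreducible.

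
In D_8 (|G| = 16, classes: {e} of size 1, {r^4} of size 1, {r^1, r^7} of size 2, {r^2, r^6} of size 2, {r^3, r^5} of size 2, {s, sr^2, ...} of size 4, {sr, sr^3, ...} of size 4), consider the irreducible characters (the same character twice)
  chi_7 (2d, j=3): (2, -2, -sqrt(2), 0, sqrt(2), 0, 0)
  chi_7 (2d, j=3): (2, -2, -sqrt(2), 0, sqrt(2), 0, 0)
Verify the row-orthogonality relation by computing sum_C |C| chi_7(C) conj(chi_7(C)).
Sum = 16 = |G| = 16; so <chi_7, chi_7> = 1 (norm-1 confirms irreducibility).

Working: Compute term by term over conjugacy classes (|C| * chi_7(C) * conj(chi_7(C))):
  1*(2)*conj(2) + 1*(-2)*conj(-2) + 2*(-sqrt(2))*conj(-sqrt(2)) + 2*(0)*conj(0) + 2*(sqrt(2))*conj(sqrt(2)) + 4*(0)*conj(0) + 4*(0)*conj(0)
  = (4) + (4) + (4) + (0) + (4) + (0) + (0)
  = 16.
Dividing by |G| = 16 gives 16/16 = 1, matching the row-orthogonality relation <chi_7, chi_7> = [chi_7 = chi_7].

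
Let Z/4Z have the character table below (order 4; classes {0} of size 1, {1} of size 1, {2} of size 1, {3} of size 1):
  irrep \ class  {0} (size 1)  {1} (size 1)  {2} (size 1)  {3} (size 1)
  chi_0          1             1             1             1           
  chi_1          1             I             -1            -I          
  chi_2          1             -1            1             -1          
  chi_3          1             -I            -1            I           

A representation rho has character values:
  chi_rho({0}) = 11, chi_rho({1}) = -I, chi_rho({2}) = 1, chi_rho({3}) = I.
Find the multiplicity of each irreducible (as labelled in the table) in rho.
Multiplicities: chi_0: 3, chi_1: 2, chi_2: 3, chi_3: 3.

Proof sketch: Use <chi_rho, chi> = (1/|G|) sum_C |C| * chi_rho(C) * conj(chi(C)) with |G| = 4 for each irreducible chi in the table:
  <chi_rho, chi_0> = (1/4)[1*(11)*conj(1) + 1*(-I)*conj(1) + 1*(1)*conj(1) + 1*(I)*conj(1)]
      = (1/4)[(11) + (-I) + (1) + (I)] = 12/4 = 3
  <chi_rho, chi_1> = (1/4)[1*(11)*conj(1) + 1*(-I)*conj(I) + 1*(1)*conj(-1) + 1*(I)*conj(-I)]
      = (1/4)[(11) + (-1) + (-1) + (-1)] = 8/4 = 2
  <chi_rho, chi_2> = (1/4)[1*(11)*conj(1) + 1*(-I)*conj(-1) + 1*(1)*conj(1) + 1*(I)*conj(-1)]
      = (1/4)[(11) + (I) + (1) + (-I)] = 12/4 = 3
  <chi_rho, chi_3> = (1/4)[1*(11)*conj(1) + 1*(-I)*conj(-I) + 1*(1)*conj(-1) + 1*(I)*conj(I)]
      = (1/4)[(11) + (1) + (-1) + (1)] = 12/4 = 3
(Exp terms are combined using exp(i*s)*conj(exp(i*t)) = exp(i*(s-t)), and sums of them are collapsed using the identity that for every m > 1 the m distinct m-th roots of unity sum to 0, e.g. 1 + exp(2*I*pi/3) + exp(-2*I*pi/3) = 0.)
Dimension check: dim(rho) = sum (mult * dim) = 3*1 + 2*1 + 3*1 + 3*1 = 11 = chi_rho(e) = 11.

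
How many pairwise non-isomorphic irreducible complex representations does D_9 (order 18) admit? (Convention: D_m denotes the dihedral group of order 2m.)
6

Proof sketch: The number of irreducible complex representations of a finite group equals its number of conjugacy classes. D_9 has 6 conjugacy classes ((n+3)/2 for n odd), so D_9 (order 18) has exactly 6 irreducible complex representations.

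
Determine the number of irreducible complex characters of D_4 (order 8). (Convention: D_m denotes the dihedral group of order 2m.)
5

Solution. The number of irreducible complex representations of a finite group equals its number of conjugacy classes. D_4 has 5 conjugacy classes (n/2 + 3 for n even), so D_4 (order 8) has exactly 5 irreducible complex representations.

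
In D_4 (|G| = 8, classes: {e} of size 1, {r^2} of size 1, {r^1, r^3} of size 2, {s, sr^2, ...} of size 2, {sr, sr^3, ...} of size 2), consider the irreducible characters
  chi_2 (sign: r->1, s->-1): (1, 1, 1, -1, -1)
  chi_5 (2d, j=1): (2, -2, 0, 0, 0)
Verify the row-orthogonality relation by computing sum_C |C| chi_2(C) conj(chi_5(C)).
Sum = 0; so <chi_2, chi_5> = 0 (distinct irreducibles are orthogonal).

Argument: Compute term by term over conjugacy classes (|C| * chi_2(C) * conj(chi_5(C))):
  1*(1)*conj(2) + 1*(1)*conj(-2) + 2*(1)*conj(0) + 2*(-1)*conj(0) + 2*(-1)*conj(0)
  = (2) + (-2) + (0) + (0) + (0)
  = 0.
Dividing by |G| = 8 gives 0/8 = 0, matching the row-orthogonality relation <chi_2, chi_5> = [chi_2 = chi_5].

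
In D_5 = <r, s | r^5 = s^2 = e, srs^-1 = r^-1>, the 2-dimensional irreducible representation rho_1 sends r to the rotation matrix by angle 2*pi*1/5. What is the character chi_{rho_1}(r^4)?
chi_{rho_1}(r^4) = 2*cos(2*pi*1*4/5) = -1/2 + sqrt(5)/2

Explanation: rho_1(r^4) is rotation by angle 2*pi*1*4/5, whose trace is 2*cos(2*pi*1*4/5) = -1/2 + sqrt(5)/2.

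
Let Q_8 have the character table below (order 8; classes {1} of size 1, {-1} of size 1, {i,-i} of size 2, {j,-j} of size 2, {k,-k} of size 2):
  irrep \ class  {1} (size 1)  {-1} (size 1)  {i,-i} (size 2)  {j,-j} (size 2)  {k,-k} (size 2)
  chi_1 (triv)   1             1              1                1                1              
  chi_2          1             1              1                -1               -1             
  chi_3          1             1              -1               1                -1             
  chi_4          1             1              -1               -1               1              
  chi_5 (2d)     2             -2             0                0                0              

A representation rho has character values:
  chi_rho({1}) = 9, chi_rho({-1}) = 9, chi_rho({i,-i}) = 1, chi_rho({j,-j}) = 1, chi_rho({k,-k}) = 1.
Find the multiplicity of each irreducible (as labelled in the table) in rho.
Multiplicities: chi_1: 3, chi_2: 2, chi_3: 2, chi_4: 2, chi_5: 0.

Why: Use <chi_rho, chi> = (1/|G|) sum_C |C| * chi_rho(C) * conj(chi(C)) with |G| = 8 for each irreducible chi in the table:
  <chi_rho, chi_1> = (1/8)[1*(9)*conj(1) + 1*(9)*conj(1) + 2*(1)*conj(1) + 2*(1)*conj(1) + 2*(1)*conj(1)]
      = (1/8)[(9) + (9) + (2) + (2) + (2)] = 24/8 = 3
  <chi_rho, chi_2> = (1/8)[1*(9)*conj(1) + 1*(9)*conj(1) + 2*(1)*conj(1) + 2*(1)*conj(-1) + 2*(1)*conj(-1)]
      = (1/8)[(9) + (9) + (2) + (-2) + (-2)] = 16/8 = 2
  <chi_rho, chi_3> = (1/8)[1*(9)*conj(1) + 1*(9)*conj(1) + 2*(1)*conj(-1) + 2*(1)*conj(1) + 2*(1)*conj(-1)]
      = (1/8)[(9) + (9) + (-2) + (2) + (-2)] = 16/8 = 2
  <chi_rho, chi_4> = (1/8)[1*(9)*conj(1) + 1*(9)*conj(1) + 2*(1)*conj(-1) + 2*(1)*conj(-1) + 2*(1)*conj(1)]
      = (1/8)[(9) + (9) + (-2) + (-2) + (2)] = 16/8 = 2
  <chi_rho, chi_5> = (1/8)[1*(9)*conj(2) + 1*(9)*conj(-2) + 2*(1)*conj(0) + 2*(1)*conj(0) + 2*(1)*conj(0)]
      = (1/8)[(18) + (-18) + (0) + (0) + (0)] = 0/8 = 0
Dimension check: dim(rho) = sum (mult * dim) = 3*1 + 2*1 + 2*1 + 2*1 + 0*2 = 9 = chi_rho(e) = 9.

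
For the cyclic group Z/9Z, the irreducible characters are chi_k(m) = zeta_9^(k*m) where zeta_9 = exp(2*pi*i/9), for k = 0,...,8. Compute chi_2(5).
chi_2(5) = zeta_9^10 = exp(2*I*pi/9)

Details: chi_2(5) = zeta_9^(2*5) = zeta_9^10. Since zeta_9^9 = 1, this equals zeta_9^1 = exp(2*pi*i*1/9) = exp(2*I*pi/9).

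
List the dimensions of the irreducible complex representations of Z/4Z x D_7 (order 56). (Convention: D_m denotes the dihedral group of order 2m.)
Dimensions: 1, 1, 1, 1, 1, 1, 1, 1, 2, 2, 2, 2, 2, 2, 2, 2, 2, 2, 2, 2

Justification: There are 20 irreducibles (= number of conjugacy classes). Their dimensions d_i satisfy sum d_i^2 = |G| = 56: 1 + 1 + 1 + 1 + 1 + 1 + 1 + 1 + 4 + 4 + 4 + 4 + 4 + 4 + 4 + 4 + 4 + 4 + 4 + 4 = 56. (For the product with Z/4Z: each of the 4 1-dim characters of Z/4Z tensors with each irrep of D_7, giving 4 copies of each D_7-dimension.)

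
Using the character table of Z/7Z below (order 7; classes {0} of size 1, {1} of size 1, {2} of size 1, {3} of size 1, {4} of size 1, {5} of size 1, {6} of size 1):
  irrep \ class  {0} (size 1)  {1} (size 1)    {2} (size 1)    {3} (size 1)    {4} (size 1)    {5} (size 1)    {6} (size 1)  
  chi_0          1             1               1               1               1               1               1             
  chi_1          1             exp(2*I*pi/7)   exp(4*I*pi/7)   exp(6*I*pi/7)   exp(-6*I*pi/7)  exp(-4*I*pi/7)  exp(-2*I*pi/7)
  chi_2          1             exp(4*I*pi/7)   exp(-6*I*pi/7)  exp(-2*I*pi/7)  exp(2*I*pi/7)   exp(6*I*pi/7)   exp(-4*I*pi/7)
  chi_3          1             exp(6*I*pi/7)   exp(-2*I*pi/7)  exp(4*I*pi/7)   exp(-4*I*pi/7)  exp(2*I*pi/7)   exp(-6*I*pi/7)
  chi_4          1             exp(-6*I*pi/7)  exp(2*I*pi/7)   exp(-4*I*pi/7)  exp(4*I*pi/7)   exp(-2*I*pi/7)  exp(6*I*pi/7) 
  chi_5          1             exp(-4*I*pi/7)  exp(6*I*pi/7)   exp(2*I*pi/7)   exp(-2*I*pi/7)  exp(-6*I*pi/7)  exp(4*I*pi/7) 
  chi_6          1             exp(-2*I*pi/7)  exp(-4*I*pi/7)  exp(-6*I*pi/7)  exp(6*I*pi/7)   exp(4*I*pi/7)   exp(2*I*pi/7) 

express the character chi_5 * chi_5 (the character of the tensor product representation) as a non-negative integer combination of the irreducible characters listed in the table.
chi_5 tensor chi_5 = chi_3 (all other irreducibles have multiplicity 0).

Proof sketch: The character of a tensor product is the pointwise product (chi_5 * chi_5)(C) = chi_5(C) * chi_5(C):
  {0}: (1)*(1), {1}: (exp(-4*I*pi/7))*(exp(-4*I*pi/7)), {2}: (exp(6*I*pi/7))*(exp(6*I*pi/7)), {3}: (exp(2*I*pi/7))*(exp(2*I*pi/7)), {4}: (exp(-2*I*pi/7))*(exp(-2*I*pi/7)), {5}: (exp(-6*I*pi/7))*(exp(-6*I*pi/7)), {6}: (exp(4*I*pi/7))*(exp(4*I*pi/7))
so (chi_5 * chi_5) takes values
  {0} -> 1, {1} -> exp(6*I*pi/7), {2} -> exp(-2*I*pi/7), {3} -> exp(4*I*pi/7), {4} -> exp(-4*I*pi/7), {5} -> exp(2*I*pi/7), {6} -> exp(-6*I*pi/7).
Now take the inner product of this character with each irreducible chi from the table, <chi_5*chi_5, chi> = (1/7) sum_C |C| (chi_5*chi_5)(C) conj(chi(C)):
  <chi_5*chi_5, chi_0> = (1/7)[1*(1)*conj(1) + 1*(exp(6*I*pi/7))*conj(1) + 1*(exp(-2*I*pi/7))*conj(1) + 1*(exp(4*I*pi/7))*conj(1) + 1*(exp(-4*I*pi/7))*conj(1) + 1*(exp(2*I*pi/7))*conj(1) + 1*(exp(-6*I*pi/7))*conj(1)]
      = (1/7)[(1) + (exp(6*I*pi/7)) + (exp(-2*I*pi/7)) + (exp(4*I*pi/7)) + (exp(-4*I*pi/7)) + (exp(2*I*pi/7)) + (exp(-6*I*pi/7))] = 0/7 = 0
  <chi_5*chi_5, chi_1> = (1/7)[1*(1)*conj(1) + 1*(exp(6*I*pi/7))*conj(exp(2*I*pi/7)) + 1*(exp(-2*I*pi/7))*conj(exp(4*I*pi/7)) + 1*(exp(4*I*pi/7))*conj(exp(6*I*pi/7)) + 1*(exp(-4*I*pi/7))*conj(exp(-6*I*pi/7)) + 1*(exp(2*I*pi/7))*conj(exp(-4*I*pi/7)) + 1*(exp(-6*I*pi/7))*conj(exp(-2*I*pi/7))]
      = (1/7)[(1) + (exp(4*I*pi/7)) + (exp(-6*I*pi/7)) + (exp(-2*I*pi/7)) + (exp(2*I*pi/7)) + (exp(6*I*pi/7)) + (exp(-4*I*pi/7))] = 0/7 = 0
  <chi_5*chi_5, chi_2> = (1/7)[1*(1)*conj(1) + 1*(exp(6*I*pi/7))*conj(exp(4*I*pi/7)) + 1*(exp(-2*I*pi/7))*conj(exp(-6*I*pi/7)) + 1*(exp(4*I*pi/7))*conj(exp(-2*I*pi/7)) + 1*(exp(-4*I*pi/7))*conj(exp(2*I*pi/7)) + 1*(exp(2*I*pi/7))*conj(exp(6*I*pi/7)) + 1*(exp(-6*I*pi/7))*conj(exp(-4*I*pi/7))]
      = (1/7)[(1) + (exp(2*I*pi/7)) + (exp(4*I*pi/7)) + (exp(6*I*pi/7)) + (exp(-6*I*pi/7)) + (exp(-4*I*pi/7)) + (exp(-2*I*pi/7))] = 0/7 = 0
  <chi_5*chi_5, chi_3> = (1/7)[1*(1)*conj(1) + 1*(exp(6*I*pi/7))*conj(exp(6*I*pi/7)) + 1*(exp(-2*I*pi/7))*conj(exp(-2*I*pi/7)) + 1*(exp(4*I*pi/7))*conj(exp(4*I*pi/7)) + 1*(exp(-4*I*pi/7))*conj(exp(-4*I*pi/7)) + 1*(exp(2*I*pi/7))*conj(exp(2*I*pi/7)) + 1*(exp(-6*I*pi/7))*conj(exp(-6*I*pi/7))]
      = (1/7)[(1) + (1) + (1) + (1) + (1) + (1) + (1)] = 7/7 = 1
  <chi_5*chi_5, chi_4> = (1/7)[1*(1)*conj(1) + 1*(exp(6*I*pi/7))*conj(exp(-6*I*pi/7)) + 1*(exp(-2*I*pi/7))*conj(exp(2*I*pi/7)) + 1*(exp(4*I*pi/7))*conj(exp(-4*I*pi/7)) + 1*(exp(-4*I*pi/7))*conj(exp(4*I*pi/7)) + 1*(exp(2*I*pi/7))*conj(exp(-2*I*pi/7)) + 1*(exp(-6*I*pi/7))*conj(exp(6*I*pi/7))]
      = (1/7)[(1) + (exp(-2*I*pi/7)) + (exp(-4*I*pi/7)) + (exp(-6*I*pi/7)) + (exp(6*I*pi/7)) + (exp(4*I*pi/7)) + (exp(2*I*pi/7))] = 0/7 = 0
  <chi_5*chi_5, chi_5> = (1/7)[1*(1)*conj(1) + 1*(exp(6*I*pi/7))*conj(exp(-4*I*pi/7)) + 1*(exp(-2*I*pi/7))*conj(exp(6*I*pi/7)) + 1*(exp(4*I*pi/7))*conj(exp(2*I*pi/7)) + 1*(exp(-4*I*pi/7))*conj(exp(-2*I*pi/7)) + 1*(exp(2*I*pi/7))*conj(exp(-6*I*pi/7)) + 1*(exp(-6*I*pi/7))*conj(exp(4*I*pi/7))]
      = (1/7)[(1) + (exp(-4*I*pi/7)) + (exp(6*I*pi/7)) + (exp(2*I*pi/7)) + (exp(-2*I*pi/7)) + (exp(-6*I*pi/7)) + (exp(4*I*pi/7))] = 0/7 = 0
  <chi_5*chi_5, chi_6> = (1/7)[1*(1)*conj(1) + 1*(exp(6*I*pi/7))*conj(exp(-2*I*pi/7)) + 1*(exp(-2*I*pi/7))*conj(exp(-4*I*pi/7)) + 1*(exp(4*I*pi/7))*conj(exp(-6*I*pi/7)) + 1*(exp(-4*I*pi/7))*conj(exp(6*I*pi/7)) + 1*(exp(2*I*pi/7))*conj(exp(4*I*pi/7)) + 1*(exp(-6*I*pi/7))*conj(exp(2*I*pi/7))]
      = (1/7)[(1) + (exp(-6*I*pi/7)) + (exp(2*I*pi/7)) + (exp(-4*I*pi/7)) + (exp(4*I*pi/7)) + (exp(-2*I*pi/7)) + (exp(6*I*pi/7))] = 0/7 = 0
(Exp terms are combined using exp(i*s)*conj(exp(i*t)) = exp(i*(s-t)), and sums of them are collapsed using the identity that for every m > 1 the m distinct m-th roots of unity sum to 0, e.g. 1 + exp(2*I*pi/3) + exp(-2*I*pi/3) = 0.)
Hence the multiplicities are chi_3: 1. Dimension check: dim(chi_5)*dim(chi_5) = 1*1 = 1 and sum (mult * dim) = 1*1 = 1.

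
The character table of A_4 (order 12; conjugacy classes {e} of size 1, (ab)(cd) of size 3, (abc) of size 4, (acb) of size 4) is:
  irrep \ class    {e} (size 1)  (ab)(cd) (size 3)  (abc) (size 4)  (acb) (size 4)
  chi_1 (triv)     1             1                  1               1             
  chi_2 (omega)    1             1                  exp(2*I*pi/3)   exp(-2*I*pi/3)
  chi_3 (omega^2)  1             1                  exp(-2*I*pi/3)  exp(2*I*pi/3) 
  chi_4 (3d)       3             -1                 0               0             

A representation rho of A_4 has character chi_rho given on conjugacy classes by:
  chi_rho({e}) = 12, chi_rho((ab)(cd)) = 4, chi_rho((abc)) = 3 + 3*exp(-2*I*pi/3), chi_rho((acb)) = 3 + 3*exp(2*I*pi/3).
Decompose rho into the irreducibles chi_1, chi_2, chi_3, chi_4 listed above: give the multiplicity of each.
Multiplicities: chi_1: 3, chi_2: 0, chi_3: 3, chi_4: 2.

Use <chi_rho, chi> = (1/|G|) sum_C |C| * chi_rho(C) * conj(chi(C)) with |G| = 12 for each irreducible chi in the table:
  <chi_rho, chi_1> = (1/12)[1*(12)*conj(1) + 3*(4)*conj(1) + 4*(3 + 3*exp(-2*I*pi/3))*conj(1) + 4*(3 + 3*exp(2*I*pi/3))*conj(1)]
      = (1/12)[(12) + (12) + (12 + 12*exp(-2*I*pi/3)) + (12 + 12*exp(2*I*pi/3))] = 36/12 = 3
  <chi_rho, chi_2> = (1/12)[1*(12)*conj(1) + 3*(4)*conj(1) + 4*(3 + 3*exp(-2*I*pi/3))*conj(exp(2*I*pi/3)) + 4*(3 + 3*exp(2*I*pi/3))*conj(exp(-2*I*pi/3))]
      = (1/12)[(12) + (12) + (-12) + (-12)] = 0/12 = 0
  <chi_rho, chi_3> = (1/12)[1*(12)*conj(1) + 3*(4)*conj(1) + 4*(3 + 3*exp(-2*I*pi/3))*conj(exp(-2*I*pi/3)) + 4*(3 + 3*exp(2*I*pi/3))*conj(exp(2*I*pi/3))]
      = (1/12)[(12) + (12) + (12 + 12*exp(2*I*pi/3)) + (12 + 12*exp(-2*I*pi/3))] = 36/12 = 3
  <chi_rho, chi_4> = (1/12)[1*(12)*conj(3) + 3*(4)*conj(-1) + 4*(3 + 3*exp(-2*I*pi/3))*conj(0) + 4*(3 + 3*exp(2*I*pi/3))*conj(0)]
      = (1/12)[(36) + (-12) + (0) + (0)] = 24/12 = 2
(Exp terms are combined using exp(i*s)*conj(exp(i*t)) = exp(i*(s-t)), and sums of them are collapsed using the identity that for every m > 1 the m distinct m-th roots of unity sum to 0, e.g. 1 + exp(2*I*pi/3) + exp(-2*I*pi/3) = 0.)
Dimension check: dim(rho) = sum (mult * dim) = 3*1 + 0*1 + 3*1 + 2*3 = 12 = chi_rho(e) = 12.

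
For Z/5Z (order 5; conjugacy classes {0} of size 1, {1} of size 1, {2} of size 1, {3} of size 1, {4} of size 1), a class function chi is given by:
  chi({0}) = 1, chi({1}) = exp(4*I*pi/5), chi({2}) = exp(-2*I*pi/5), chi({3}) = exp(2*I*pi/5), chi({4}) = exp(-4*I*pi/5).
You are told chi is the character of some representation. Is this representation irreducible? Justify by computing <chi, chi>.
Irreducible: <chi, chi> = 1.

Explanation: <chi, chi> = (1/|G|) sum_C |C| * |chi(C)|^2 = (1/5)[1*|1|^2 + 1*|exp(4*I*pi/5)|^2 + 1*|exp(-2*I*pi/5)|^2 + 1*|exp(2*I*pi/5)|^2 + 1*|exp(-4*I*pi/5)|^2]
  = (1/5)[(1) + (1) + (1) + (1) + (1)] = 5/5 = 1.
(Exp terms are combined using exp(i*s)*conj(exp(i*t)) = exp(i*(s-t)), and sums of them are collapsed using the identity that for every m > 1 the m distinct m-th roots of unity sum to 0, e.g. 1 + exp(2*I*pi/3) + exp(-2*I*pi/3) = 0.)
A character is irreducible iff <chi, chi> = 1, so this representation is irreducible.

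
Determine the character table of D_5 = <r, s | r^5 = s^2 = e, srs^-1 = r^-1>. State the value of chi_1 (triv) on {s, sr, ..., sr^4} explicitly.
Conjugacy classes: {e} of size 1, {r^1, r^4} of size 2, {r^2, r^3} of size 2, {s, sr, ..., sr^4} of size 5.
Character table:
  irrep \ class              {e} (size 1)  {r^1, r^4} (size 2)  {r^2, r^3} (size 2)  {s, sr, ..., sr^4} (size 5)
  chi_1 (triv)               1             1                    1                    1                          
  chi_2 (sign: r->1, s->-1)  1             1                    1                    -1                         
  chi_3 (2d, j=1)            2             -1/2 + sqrt(5)/2     -sqrt(5)/2 - 1/2     0                          
  chi_4 (2d, j=2)            2             -sqrt(5)/2 - 1/2     -1/2 + sqrt(5)/2     0                          

Spot check: chi_1 (triv) on {s, sr, ..., sr^4} = 1.

Justification: D_5 has order 2*5 = 10 with 4 conjugacy classes, hence 4 irreducibles. Sum of squared dims 1 + 1 + 4 + 4 = 10 = |G|. Linear characters come from the abelianisation; the 2-dimensional irreps have character r^k -> 2*cos(2*pi*j*k/5), reflections -> 0.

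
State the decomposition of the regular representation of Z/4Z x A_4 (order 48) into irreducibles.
Each irreducible V_i of dimension d_i appears with multiplicity d_i, i.e. rho_reg = (direct sum over all irreducibles V_i) d_i V_i. The irreducible dimensions for Z/4Z x A_4 are 1, 1, 1, 1, 1, 1, 1, 1, 1, 1, 1, 1, 3, 3, 3, 3: 12 irreducibles of dimension 1, each with multiplicity 1; 4 irreducibles of dimension 3, each with multiplicity 3. Total dimension 12*1*1 + 4*3*3 = 48 = |G|.

Reasoning: General theorem: in the regular representation of a finite group G, each irreducible appears with multiplicity equal to its dimension. Check: dim(rho_reg) = sum d_i^2 = 1 + 1 + 1 + 1 + 1 + 1 + 1 + 1 + 1 + 1 + 1 + 1 + 9 + 9 + 9 + 9 = 48 = |G|.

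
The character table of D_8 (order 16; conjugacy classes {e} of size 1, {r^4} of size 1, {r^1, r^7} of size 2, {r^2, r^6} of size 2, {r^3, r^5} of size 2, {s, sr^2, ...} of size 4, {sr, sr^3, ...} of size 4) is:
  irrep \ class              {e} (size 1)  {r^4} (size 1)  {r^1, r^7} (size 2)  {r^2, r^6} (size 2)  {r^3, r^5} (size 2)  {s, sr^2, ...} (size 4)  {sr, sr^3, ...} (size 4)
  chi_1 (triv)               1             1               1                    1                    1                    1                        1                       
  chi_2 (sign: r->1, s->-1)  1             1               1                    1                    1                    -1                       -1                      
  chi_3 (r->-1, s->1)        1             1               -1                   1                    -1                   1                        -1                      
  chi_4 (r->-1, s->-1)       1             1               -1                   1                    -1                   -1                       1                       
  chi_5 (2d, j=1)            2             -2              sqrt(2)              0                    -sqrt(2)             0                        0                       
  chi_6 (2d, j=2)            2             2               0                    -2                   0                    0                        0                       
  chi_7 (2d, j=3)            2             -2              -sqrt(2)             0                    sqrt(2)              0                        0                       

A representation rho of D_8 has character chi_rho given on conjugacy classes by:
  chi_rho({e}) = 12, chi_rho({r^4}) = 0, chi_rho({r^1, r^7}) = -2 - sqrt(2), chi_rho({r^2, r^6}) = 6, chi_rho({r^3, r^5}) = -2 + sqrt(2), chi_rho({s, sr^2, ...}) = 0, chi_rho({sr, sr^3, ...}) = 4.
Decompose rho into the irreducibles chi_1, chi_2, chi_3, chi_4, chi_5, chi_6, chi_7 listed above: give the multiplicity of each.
Multiplicities: chi_1: 2, chi_2: 0, chi_3: 1, chi_4: 3, chi_5: 1, chi_6: 0, chi_7: 2.

Working: Use <chi_rho, chi> = (1/|G|) sum_C |C| * chi_rho(C) * conj(chi(C)) with |G| = 16 for each irreducible chi in the table:
  <chi_rho, chi_1> = (1/16)[1*(12)*conj(1) + 1*(0)*conj(1) + 2*(-2 - sqrt(2))*conj(1) + 2*(6)*conj(1) + 2*(-2 + sqrt(2))*conj(1) + 4*(0)*conj(1) + 4*(4)*conj(1)]
      = (1/16)[(12) + (0) + (-4 - 2*sqrt(2)) + (12) + (-4 + 2*sqrt(2)) + (0) + (16)] = 32/16 = 2
  <chi_rho, chi_2> = (1/16)[1*(12)*conj(1) + 1*(0)*conj(1) + 2*(-2 - sqrt(2))*conj(1) + 2*(6)*conj(1) + 2*(-2 + sqrt(2))*conj(1) + 4*(0)*conj(-1) + 4*(4)*conj(-1)]
      = (1/16)[(12) + (0) + (-4 - 2*sqrt(2)) + (12) + (-4 + 2*sqrt(2)) + (0) + (-16)] = 0/16 = 0
  <chi_rho, chi_3> = (1/16)[1*(12)*conj(1) + 1*(0)*conj(1) + 2*(-2 - sqrt(2))*conj(-1) + 2*(6)*conj(1) + 2*(-2 + sqrt(2))*conj(-1) + 4*(0)*conj(1) + 4*(4)*conj(-1)]
      = (1/16)[(12) + (0) + (2*sqrt(2) + 4) + (12) + (4 - 2*sqrt(2)) + (0) + (-16)] = 16/16 = 1
  <chi_rho, chi_4> = (1/16)[1*(12)*conj(1) + 1*(0)*conj(1) + 2*(-2 - sqrt(2))*conj(-1) + 2*(6)*conj(1) + 2*(-2 + sqrt(2))*conj(-1) + 4*(0)*conj(-1) + 4*(4)*conj(1)]
      = (1/16)[(12) + (0) + (2*sqrt(2) + 4) + (12) + (4 - 2*sqrt(2)) + (0) + (16)] = 48/16 = 3
  <chi_rho, chi_5> = (1/16)[1*(12)*conj(2) + 1*(0)*conj(-2) + 2*(-2 - sqrt(2))*conj(sqrt(2)) + 2*(6)*conj(0) + 2*(-2 + sqrt(2))*conj(-sqrt(2)) + 4*(0)*conj(0) + 4*(4)*conj(0)]
      = (1/16)[(24) + (0) + (-4*sqrt(2) - 4) + (0) + (-4 + 4*sqrt(2)) + (0) + (0)] = 16/16 = 1
  <chi_rho, chi_6> = (1/16)[1*(12)*conj(2) + 1*(0)*conj(2) + 2*(-2 - sqrt(2))*conj(0) + 2*(6)*conj(-2) + 2*(-2 + sqrt(2))*conj(0) + 4*(0)*conj(0) + 4*(4)*conj(0)]
      = (1/16)[(24) + (0) + (0) + (-24) + (0) + (0) + (0)] = 0/16 = 0
  <chi_rho, chi_7> = (1/16)[1*(12)*conj(2) + 1*(0)*conj(-2) + 2*(-2 - sqrt(2))*conj(-sqrt(2)) + 2*(6)*conj(0) + 2*(-2 + sqrt(2))*conj(sqrt(2)) + 4*(0)*conj(0) + 4*(4)*conj(0)]
      = (1/16)[(24) + (0) + (4 + 4*sqrt(2)) + (0) + (4 - 4*sqrt(2)) + (0) + (0)] = 32/16 = 2
Dimension check: dim(rho) = sum (mult * dim) = 2*1 + 0*1 + 1*1 + 3*1 + 1*2 + 0*2 + 2*2 = 12 = chi_rho(e) = 12.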